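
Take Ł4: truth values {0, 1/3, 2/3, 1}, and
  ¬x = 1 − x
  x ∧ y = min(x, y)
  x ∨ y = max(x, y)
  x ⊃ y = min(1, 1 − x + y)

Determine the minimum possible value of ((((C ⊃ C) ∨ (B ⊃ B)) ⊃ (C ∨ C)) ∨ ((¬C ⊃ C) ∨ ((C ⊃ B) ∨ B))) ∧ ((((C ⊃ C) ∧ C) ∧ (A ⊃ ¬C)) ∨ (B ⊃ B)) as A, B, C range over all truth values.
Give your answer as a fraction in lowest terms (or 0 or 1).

2/3

Take A = 0, B = 0, C = 1/3:
C ⊃ C = 1/3 ⊃ 1/3 = 1
B ⊃ B = 0 ⊃ 0 = 1
(C ⊃ C) ∨ (B ⊃ B) = 1 ∨ 1 = 1
C ∨ C = 1/3 ∨ 1/3 = 1/3
((C ⊃ C) ∨ (B ⊃ B)) ⊃ (C ∨ C) = 1 ⊃ 1/3 = 1/3
¬C = ¬1/3 = 2/3
¬C ⊃ C = 2/3 ⊃ 1/3 = 2/3
C ⊃ B = 1/3 ⊃ 0 = 2/3
(C ⊃ B) ∨ B = 2/3 ∨ 0 = 2/3
(¬C ⊃ C) ∨ ((C ⊃ B) ∨ B) = 2/3 ∨ 2/3 = 2/3
(((C ⊃ C) ∨ (B ⊃ B)) ⊃ (C ∨ C)) ∨ ((¬C ⊃ C) ∨ ((C ⊃ B) ∨ B)) = 1/3 ∨ 2/3 = 2/3
C ⊃ C = 1/3 ⊃ 1/3 = 1
(C ⊃ C) ∧ C = 1 ∧ 1/3 = 1/3
¬C = ¬1/3 = 2/3
A ⊃ ¬C = 0 ⊃ 2/3 = 1
((C ⊃ C) ∧ C) ∧ (A ⊃ ¬C) = 1/3 ∧ 1 = 1/3
B ⊃ B = 0 ⊃ 0 = 1
(((C ⊃ C) ∧ C) ∧ (A ⊃ ¬C)) ∨ (B ⊃ B) = 1/3 ∨ 1 = 1
((((C ⊃ C) ∨ (B ⊃ B)) ⊃ (C ∨ C)) ∨ ((¬C ⊃ C) ∨ ((C ⊃ B) ∨ B))) ∧ ((((C ⊃ C) ∧ C) ∧ (A ⊃ ¬C)) ∨ (B ⊃ B)) = 2/3 ∧ 1 = 2/3
No assignment yields a value below 2/3, so this is the minimum.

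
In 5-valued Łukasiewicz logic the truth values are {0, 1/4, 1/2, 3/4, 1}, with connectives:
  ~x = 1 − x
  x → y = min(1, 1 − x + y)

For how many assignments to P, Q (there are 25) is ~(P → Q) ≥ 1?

value 1: 1 assignment (counts)
value 3/4: 2 assignments
value 1/2: 3 assignments
value 1/4: 4 assignments
value 0: 15 assignments
So 1 of the 25 assignments meets the threshold.

1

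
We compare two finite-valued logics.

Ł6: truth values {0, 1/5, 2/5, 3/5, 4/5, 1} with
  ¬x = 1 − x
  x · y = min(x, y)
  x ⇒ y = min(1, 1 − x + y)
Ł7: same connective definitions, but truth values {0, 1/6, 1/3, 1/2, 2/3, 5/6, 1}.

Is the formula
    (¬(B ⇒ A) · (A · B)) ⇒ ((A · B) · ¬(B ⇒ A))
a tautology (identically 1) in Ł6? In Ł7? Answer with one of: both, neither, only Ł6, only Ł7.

both

In Ł6: every assignment gives 1 — tautology.
In Ł7: every assignment gives 1 — tautology.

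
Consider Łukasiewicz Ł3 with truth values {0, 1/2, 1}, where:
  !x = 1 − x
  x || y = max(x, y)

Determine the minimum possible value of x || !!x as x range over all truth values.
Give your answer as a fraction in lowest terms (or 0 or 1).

0

Take x = 0:
!x = !0 = 1
!!x = !1 = 0
x || !!x = 0 || 0 = 0
No assignment yields a value below 0, so this is the minimum.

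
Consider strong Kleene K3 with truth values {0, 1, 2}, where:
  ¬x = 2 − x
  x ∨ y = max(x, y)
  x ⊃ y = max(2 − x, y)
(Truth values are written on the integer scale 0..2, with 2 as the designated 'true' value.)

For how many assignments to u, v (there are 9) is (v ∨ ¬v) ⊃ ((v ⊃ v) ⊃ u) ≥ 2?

3

u = 0, v = 0 ↦ 0  <
u = 0, v = 1 ↦ 1  <
u = 0, v = 2 ↦ 0  <
u = 1, v = 0 ↦ 1  <
u = 1, v = 1 ↦ 1  <
u = 1, v = 2 ↦ 1  <
u = 2, v = 0 ↦ 2  ≥
u = 2, v = 1 ↦ 2  ≥
u = 2, v = 2 ↦ 2  ≥
So 3 of the 9 assignments meet the threshold.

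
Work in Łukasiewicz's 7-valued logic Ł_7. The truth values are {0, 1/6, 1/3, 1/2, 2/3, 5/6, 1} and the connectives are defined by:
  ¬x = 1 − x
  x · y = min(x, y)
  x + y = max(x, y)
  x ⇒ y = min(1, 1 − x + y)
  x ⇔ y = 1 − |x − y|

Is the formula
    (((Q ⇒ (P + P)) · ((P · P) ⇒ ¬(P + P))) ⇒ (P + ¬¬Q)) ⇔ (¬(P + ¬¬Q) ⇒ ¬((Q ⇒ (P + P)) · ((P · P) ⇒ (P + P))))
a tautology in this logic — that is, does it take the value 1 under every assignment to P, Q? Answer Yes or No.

No

Counterexample: take P = 2/3, Q = 0.
P + P = 2/3 + 2/3 = 2/3
Q ⇒ (P + P) = 0 ⇒ 2/3 = 1
P · P = 2/3 · 2/3 = 2/3
P + P = 2/3 + 2/3 = 2/3
¬(P + P) = ¬2/3 = 1/3
(P · P) ⇒ ¬(P + P) = 2/3 ⇒ 1/3 = 2/3
(Q ⇒ (P + P)) · ((P · P) ⇒ ¬(P + P)) = 1 · 2/3 = 2/3
¬Q = ¬0 = 1
¬¬Q = ¬1 = 0
P + ¬¬Q = 2/3 + 0 = 2/3
((Q ⇒ (P + P)) · ((P · P) ⇒ ¬(P + P))) ⇒ (P + ¬¬Q) = 2/3 ⇒ 2/3 = 1
¬Q = ¬0 = 1
¬¬Q = ¬1 = 0
P + ¬¬Q = 2/3 + 0 = 2/3
¬(P + ¬¬Q) = ¬2/3 = 1/3
P + P = 2/3 + 2/3 = 2/3
Q ⇒ (P + P) = 0 ⇒ 2/3 = 1
P · P = 2/3 · 2/3 = 2/3
P + P = 2/3 + 2/3 = 2/3
(P · P) ⇒ (P + P) = 2/3 ⇒ 2/3 = 1
(Q ⇒ (P + P)) · ((P · P) ⇒ (P + P)) = 1 · 1 = 1
¬((Q ⇒ (P + P)) · ((P · P) ⇒ (P + P))) = ¬1 = 0
¬(P + ¬¬Q) ⇒ ¬((Q ⇒ (P + P)) · ((P · P) ⇒ (P + P))) = 1/3 ⇒ 0 = 2/3
(((Q ⇒ (P + P)) · ((P · P) ⇒ ¬(P + P))) ⇒ (P + ¬¬Q)) ⇔ (¬(P + ¬¬Q) ⇒ ¬((Q ⇒ (P + P)) · ((P · P) ⇒ (P + P)))) = 1 ⇔ 2/3 = 2/3
This gives 2/3 ≠ 1.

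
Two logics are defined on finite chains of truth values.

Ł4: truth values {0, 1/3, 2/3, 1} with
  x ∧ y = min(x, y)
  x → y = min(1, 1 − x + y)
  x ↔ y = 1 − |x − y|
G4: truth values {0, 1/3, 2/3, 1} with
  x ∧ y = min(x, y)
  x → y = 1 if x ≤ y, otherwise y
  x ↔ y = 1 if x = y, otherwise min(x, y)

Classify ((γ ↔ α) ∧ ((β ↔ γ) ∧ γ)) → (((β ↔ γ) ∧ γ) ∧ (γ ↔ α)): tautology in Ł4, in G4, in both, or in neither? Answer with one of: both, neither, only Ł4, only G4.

In Ł4: every assignment gives 1 — tautology.
In G4: every assignment gives 1 — tautology.

both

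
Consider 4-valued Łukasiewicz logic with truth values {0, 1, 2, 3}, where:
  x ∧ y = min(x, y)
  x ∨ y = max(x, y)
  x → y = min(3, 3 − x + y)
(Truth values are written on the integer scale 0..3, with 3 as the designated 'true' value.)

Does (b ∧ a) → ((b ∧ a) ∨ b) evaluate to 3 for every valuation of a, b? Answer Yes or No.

Yes

a = 0, b = 0 ↦ 3
a = 0, b = 1 ↦ 3
a = 0, b = 2 ↦ 3
a = 0, b = 3 ↦ 3
a = 1, b = 0 ↦ 3
a = 1, b = 1 ↦ 3
a = 1, b = 2 ↦ 3
a = 1, b = 3 ↦ 3
a = 2, b = 0 ↦ 3
a = 2, b = 1 ↦ 3
a = 2, b = 2 ↦ 3
a = 2, b = 3 ↦ 3
a = 3, b = 0 ↦ 3
a = 3, b = 1 ↦ 3
a = 3, b = 2 ↦ 3
a = 3, b = 3 ↦ 3
Every assignment gives a value ≥ 3.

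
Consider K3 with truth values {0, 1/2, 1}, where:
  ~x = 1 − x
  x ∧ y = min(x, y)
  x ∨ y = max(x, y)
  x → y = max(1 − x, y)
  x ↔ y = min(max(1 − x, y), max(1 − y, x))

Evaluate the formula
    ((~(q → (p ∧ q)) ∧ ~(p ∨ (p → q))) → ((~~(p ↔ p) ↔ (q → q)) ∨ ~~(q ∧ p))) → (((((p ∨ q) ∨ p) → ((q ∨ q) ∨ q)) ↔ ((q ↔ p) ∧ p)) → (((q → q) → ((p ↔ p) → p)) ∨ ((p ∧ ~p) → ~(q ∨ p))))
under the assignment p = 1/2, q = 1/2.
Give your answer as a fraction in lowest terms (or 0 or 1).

1/2

p ∧ q = 1/2 ∧ 1/2 = 1/2
q → (p ∧ q) = 1/2 → 1/2 = 1/2
~(q → (p ∧ q)) = ~1/2 = 1/2
p → q = 1/2 → 1/2 = 1/2
p ∨ (p → q) = 1/2 ∨ 1/2 = 1/2
~(p ∨ (p → q)) = ~1/2 = 1/2
~(q → (p ∧ q)) ∧ ~(p ∨ (p → q)) = 1/2 ∧ 1/2 = 1/2
p ↔ p = 1/2 ↔ 1/2 = 1/2
~(p ↔ p) = ~1/2 = 1/2
~~(p ↔ p) = ~1/2 = 1/2
q → q = 1/2 → 1/2 = 1/2
~~(p ↔ p) ↔ (q → q) = 1/2 ↔ 1/2 = 1/2
q ∧ p = 1/2 ∧ 1/2 = 1/2
~(q ∧ p) = ~1/2 = 1/2
~~(q ∧ p) = ~1/2 = 1/2
(~~(p ↔ p) ↔ (q → q)) ∨ ~~(q ∧ p) = 1/2 ∨ 1/2 = 1/2
(~(q → (p ∧ q)) ∧ ~(p ∨ (p → q))) → ((~~(p ↔ p) ↔ (q → q)) ∨ ~~(q ∧ p)) = 1/2 → 1/2 = 1/2
p ∨ q = 1/2 ∨ 1/2 = 1/2
(p ∨ q) ∨ p = 1/2 ∨ 1/2 = 1/2
q ∨ q = 1/2 ∨ 1/2 = 1/2
(q ∨ q) ∨ q = 1/2 ∨ 1/2 = 1/2
((p ∨ q) ∨ p) → ((q ∨ q) ∨ q) = 1/2 → 1/2 = 1/2
q ↔ p = 1/2 ↔ 1/2 = 1/2
(q ↔ p) ∧ p = 1/2 ∧ 1/2 = 1/2
(((p ∨ q) ∨ p) → ((q ∨ q) ∨ q)) ↔ ((q ↔ p) ∧ p) = 1/2 ↔ 1/2 = 1/2
q → q = 1/2 → 1/2 = 1/2
p ↔ p = 1/2 ↔ 1/2 = 1/2
(p ↔ p) → p = 1/2 → 1/2 = 1/2
(q → q) → ((p ↔ p) → p) = 1/2 → 1/2 = 1/2
~p = ~1/2 = 1/2
p ∧ ~p = 1/2 ∧ 1/2 = 1/2
q ∨ p = 1/2 ∨ 1/2 = 1/2
~(q ∨ p) = ~1/2 = 1/2
(p ∧ ~p) → ~(q ∨ p) = 1/2 → 1/2 = 1/2
((q → q) → ((p ↔ p) → p)) ∨ ((p ∧ ~p) → ~(q ∨ p)) = 1/2 ∨ 1/2 = 1/2
((((p ∨ q) ∨ p) → ((q ∨ q) ∨ q)) ↔ ((q ↔ p) ∧ p)) → (((q → q) → ((p ↔ p) → p)) ∨ ((p ∧ ~p) → ~(q ∨ p))) = 1/2 → 1/2 = 1/2
((~(q → (p ∧ q)) ∧ ~(p ∨ (p → q))) → ((~~(p ↔ p) ↔ (q → q)) ∨ ~~(q ∧ p))) → (((((p ∨ q) ∨ p) → ((q ∨ q) ∨ q)) ↔ ((q ↔ p) ∧ p)) → (((q → q) → ((p ↔ p) → p)) ∨ ((p ∧ ~p) → ~(q ∨ p)))) = 1/2 → 1/2 = 1/2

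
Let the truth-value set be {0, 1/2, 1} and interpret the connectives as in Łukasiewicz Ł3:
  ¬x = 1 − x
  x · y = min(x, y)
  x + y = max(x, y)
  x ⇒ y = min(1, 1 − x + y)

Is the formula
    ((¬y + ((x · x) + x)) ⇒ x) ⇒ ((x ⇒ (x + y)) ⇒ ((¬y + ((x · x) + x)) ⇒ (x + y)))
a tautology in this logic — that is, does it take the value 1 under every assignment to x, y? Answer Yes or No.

x = 0, y = 0 ↦ 1
x = 0, y = 1/2 ↦ 1
x = 0, y = 1 ↦ 1
x = 1/2, y = 0 ↦ 1
x = 1/2, y = 1/2 ↦ 1
x = 1/2, y = 1 ↦ 1
x = 1, y = 0 ↦ 1
x = 1, y = 1/2 ↦ 1
x = 1, y = 1 ↦ 1
Every assignment gives a value ≥ 1.

Yes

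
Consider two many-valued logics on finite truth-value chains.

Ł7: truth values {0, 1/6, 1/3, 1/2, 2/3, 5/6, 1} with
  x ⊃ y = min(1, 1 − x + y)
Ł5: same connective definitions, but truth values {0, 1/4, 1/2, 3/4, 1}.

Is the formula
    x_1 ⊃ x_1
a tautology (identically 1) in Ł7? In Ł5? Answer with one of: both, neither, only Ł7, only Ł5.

In Ł7: every assignment gives 1 — tautology.
In Ł5: every assignment gives 1 — tautology.

both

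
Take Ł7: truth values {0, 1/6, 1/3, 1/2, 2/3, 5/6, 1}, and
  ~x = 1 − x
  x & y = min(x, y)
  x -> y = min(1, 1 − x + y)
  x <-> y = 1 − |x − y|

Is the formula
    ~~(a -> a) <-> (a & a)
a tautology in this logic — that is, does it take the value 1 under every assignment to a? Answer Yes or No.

Counterexample: take a = 0.
a -> a = 0 -> 0 = 1
~(a -> a) = ~1 = 0
~~(a -> a) = ~0 = 1
a & a = 0 & 0 = 0
~~(a -> a) <-> (a & a) = 1 <-> 0 = 0
This gives 0 ≠ 1.

No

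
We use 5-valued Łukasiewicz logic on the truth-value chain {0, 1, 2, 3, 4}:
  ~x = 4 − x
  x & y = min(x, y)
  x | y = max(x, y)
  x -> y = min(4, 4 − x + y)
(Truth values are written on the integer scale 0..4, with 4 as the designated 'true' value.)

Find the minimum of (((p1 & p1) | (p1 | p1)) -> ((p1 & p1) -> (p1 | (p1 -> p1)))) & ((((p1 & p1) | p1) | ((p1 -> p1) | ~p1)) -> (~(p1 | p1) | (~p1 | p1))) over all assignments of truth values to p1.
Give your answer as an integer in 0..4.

2

Take p1 = 2:
p1 & p1 = 2 & 2 = 2
p1 | p1 = 2 | 2 = 2
(p1 & p1) | (p1 | p1) = 2 | 2 = 2
p1 & p1 = 2 & 2 = 2
p1 -> p1 = 2 -> 2 = 4
p1 | (p1 -> p1) = 2 | 4 = 4
(p1 & p1) -> (p1 | (p1 -> p1)) = 2 -> 4 = 4
((p1 & p1) | (p1 | p1)) -> ((p1 & p1) -> (p1 | (p1 -> p1))) = 2 -> 4 = 4
p1 & p1 = 2 & 2 = 2
(p1 & p1) | p1 = 2 | 2 = 2
p1 -> p1 = 2 -> 2 = 4
~p1 = ~2 = 2
(p1 -> p1) | ~p1 = 4 | 2 = 4
((p1 & p1) | p1) | ((p1 -> p1) | ~p1) = 2 | 4 = 4
p1 | p1 = 2 | 2 = 2
~(p1 | p1) = ~2 = 2
~p1 = ~2 = 2
~p1 | p1 = 2 | 2 = 2
~(p1 | p1) | (~p1 | p1) = 2 | 2 = 2
(((p1 & p1) | p1) | ((p1 -> p1) | ~p1)) -> (~(p1 | p1) | (~p1 | p1)) = 4 -> 2 = 2
(((p1 & p1) | (p1 | p1)) -> ((p1 & p1) -> (p1 | (p1 -> p1)))) & ((((p1 & p1) | p1) | ((p1 -> p1) | ~p1)) -> (~(p1 | p1) | (~p1 | p1))) = 4 & 2 = 2
No assignment yields a value below 2, so this is the minimum.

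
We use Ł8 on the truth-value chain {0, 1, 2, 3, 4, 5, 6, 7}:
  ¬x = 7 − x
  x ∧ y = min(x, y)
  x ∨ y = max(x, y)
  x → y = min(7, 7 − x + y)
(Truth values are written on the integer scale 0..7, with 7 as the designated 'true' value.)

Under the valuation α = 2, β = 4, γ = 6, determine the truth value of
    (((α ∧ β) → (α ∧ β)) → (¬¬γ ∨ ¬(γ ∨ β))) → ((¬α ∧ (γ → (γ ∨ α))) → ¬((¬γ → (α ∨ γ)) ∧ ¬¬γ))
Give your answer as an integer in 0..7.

α ∧ β = 2 ∧ 4 = 2
α ∧ β = 2 ∧ 4 = 2
(α ∧ β) → (α ∧ β) = 2 → 2 = 7
¬γ = ¬6 = 1
¬¬γ = ¬1 = 6
γ ∨ β = 6 ∨ 4 = 6
¬(γ ∨ β) = ¬6 = 1
¬¬γ ∨ ¬(γ ∨ β) = 6 ∨ 1 = 6
((α ∧ β) → (α ∧ β)) → (¬¬γ ∨ ¬(γ ∨ β)) = 7 → 6 = 6
¬α = ¬2 = 5
γ ∨ α = 6 ∨ 2 = 6
γ → (γ ∨ α) = 6 → 6 = 7
¬α ∧ (γ → (γ ∨ α)) = 5 ∧ 7 = 5
¬γ = ¬6 = 1
α ∨ γ = 2 ∨ 6 = 6
¬γ → (α ∨ γ) = 1 → 6 = 7
¬γ = ¬6 = 1
¬¬γ = ¬1 = 6
(¬γ → (α ∨ γ)) ∧ ¬¬γ = 7 ∧ 6 = 6
¬((¬γ → (α ∨ γ)) ∧ ¬¬γ) = ¬6 = 1
(¬α ∧ (γ → (γ ∨ α))) → ¬((¬γ → (α ∨ γ)) ∧ ¬¬γ) = 5 → 1 = 3
(((α ∧ β) → (α ∧ β)) → (¬¬γ ∨ ¬(γ ∨ β))) → ((¬α ∧ (γ → (γ ∨ α))) → ¬((¬γ → (α ∨ γ)) ∧ ¬¬γ)) = 6 → 3 = 4

4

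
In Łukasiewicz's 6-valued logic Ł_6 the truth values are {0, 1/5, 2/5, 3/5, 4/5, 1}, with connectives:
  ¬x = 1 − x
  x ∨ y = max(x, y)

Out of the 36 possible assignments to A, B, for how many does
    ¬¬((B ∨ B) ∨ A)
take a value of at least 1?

11

value 1: 11 assignments (counts)
value 4/5: 9 assignments
value 3/5: 7 assignments
value 2/5: 5 assignments
value 1/5: 3 assignments
value 0: 1 assignment
So 11 of the 36 assignments meet the threshold.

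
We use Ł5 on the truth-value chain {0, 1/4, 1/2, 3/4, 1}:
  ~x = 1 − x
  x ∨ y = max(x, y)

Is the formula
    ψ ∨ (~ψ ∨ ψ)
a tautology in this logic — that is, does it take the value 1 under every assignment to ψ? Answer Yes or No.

Counterexample: take ψ = 1/4.
~ψ = ~1/4 = 3/4
~ψ ∨ ψ = 3/4 ∨ 1/4 = 3/4
ψ ∨ (~ψ ∨ ψ) = 1/4 ∨ 3/4 = 3/4
This gives 3/4 ≠ 1.

No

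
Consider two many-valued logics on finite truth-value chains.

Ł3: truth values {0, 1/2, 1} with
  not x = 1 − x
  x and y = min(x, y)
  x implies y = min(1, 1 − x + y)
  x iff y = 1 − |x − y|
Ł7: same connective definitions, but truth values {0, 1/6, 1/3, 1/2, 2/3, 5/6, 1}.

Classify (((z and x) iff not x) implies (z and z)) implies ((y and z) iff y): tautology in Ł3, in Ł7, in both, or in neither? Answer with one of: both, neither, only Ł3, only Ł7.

neither

In Ł3: at x = 0, y = 1/2, z = 0 the value is 1/2 — not a tautology.
In Ł7: at x = 0, y = 1/6, z = 0 the value is 5/6 — not a tautology.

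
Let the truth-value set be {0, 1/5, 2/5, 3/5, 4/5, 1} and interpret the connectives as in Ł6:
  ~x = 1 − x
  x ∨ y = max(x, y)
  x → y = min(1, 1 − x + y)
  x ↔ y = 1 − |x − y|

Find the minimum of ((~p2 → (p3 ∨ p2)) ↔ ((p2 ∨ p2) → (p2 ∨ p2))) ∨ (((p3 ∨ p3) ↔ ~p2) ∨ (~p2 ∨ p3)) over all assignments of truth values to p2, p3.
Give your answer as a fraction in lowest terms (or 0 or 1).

Take p2 = 1/5, p3 = 0:
~p2 = ~1/5 = 4/5
p3 ∨ p2 = 0 ∨ 1/5 = 1/5
~p2 → (p3 ∨ p2) = 4/5 → 1/5 = 2/5
p2 ∨ p2 = 1/5 ∨ 1/5 = 1/5
p2 ∨ p2 = 1/5 ∨ 1/5 = 1/5
(p2 ∨ p2) → (p2 ∨ p2) = 1/5 → 1/5 = 1
(~p2 → (p3 ∨ p2)) ↔ ((p2 ∨ p2) → (p2 ∨ p2)) = 2/5 ↔ 1 = 2/5
p3 ∨ p3 = 0 ∨ 0 = 0
~p2 = ~1/5 = 4/5
(p3 ∨ p3) ↔ ~p2 = 0 ↔ 4/5 = 1/5
~p2 = ~1/5 = 4/5
~p2 ∨ p3 = 4/5 ∨ 0 = 4/5
((p3 ∨ p3) ↔ ~p2) ∨ (~p2 ∨ p3) = 1/5 ∨ 4/5 = 4/5
((~p2 → (p3 ∨ p2)) ↔ ((p2 ∨ p2) → (p2 ∨ p2))) ∨ (((p3 ∨ p3) ↔ ~p2) ∨ (~p2 ∨ p3)) = 2/5 ∨ 4/5 = 4/5
No assignment yields a value below 4/5, so this is the minimum.

4/5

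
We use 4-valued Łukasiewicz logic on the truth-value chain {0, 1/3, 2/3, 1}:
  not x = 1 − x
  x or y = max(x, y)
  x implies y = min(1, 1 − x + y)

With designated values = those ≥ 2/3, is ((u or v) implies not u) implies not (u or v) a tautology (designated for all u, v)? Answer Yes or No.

Counterexample: take u = 0, v = 2/3.
u or v = 0 or 2/3 = 2/3
not u = not 0 = 1
(u or v) implies not u = 2/3 implies 1 = 1
u or v = 0 or 2/3 = 2/3
not (u or v) = not 2/3 = 1/3
((u or v) implies not u) implies not (u or v) = 1 implies 1/3 = 1/3
This gives 1/3, which is below 2/3.

No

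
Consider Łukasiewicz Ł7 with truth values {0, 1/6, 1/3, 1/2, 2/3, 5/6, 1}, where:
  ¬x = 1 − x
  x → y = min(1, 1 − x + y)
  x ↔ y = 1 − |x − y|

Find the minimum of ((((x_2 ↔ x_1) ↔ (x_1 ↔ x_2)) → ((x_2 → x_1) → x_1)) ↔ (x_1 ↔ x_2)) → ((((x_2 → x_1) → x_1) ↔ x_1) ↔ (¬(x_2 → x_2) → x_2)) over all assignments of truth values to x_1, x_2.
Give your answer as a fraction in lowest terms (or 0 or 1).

1/2

Take x_1 = 0, x_2 = 1/2:
x_2 ↔ x_1 = 1/2 ↔ 0 = 1/2
x_1 ↔ x_2 = 0 ↔ 1/2 = 1/2
(x_2 ↔ x_1) ↔ (x_1 ↔ x_2) = 1/2 ↔ 1/2 = 1
x_2 → x_1 = 1/2 → 0 = 1/2
(x_2 → x_1) → x_1 = 1/2 → 0 = 1/2
((x_2 ↔ x_1) ↔ (x_1 ↔ x_2)) → ((x_2 → x_1) → x_1) = 1 → 1/2 = 1/2
x_1 ↔ x_2 = 0 ↔ 1/2 = 1/2
(((x_2 ↔ x_1) ↔ (x_1 ↔ x_2)) → ((x_2 → x_1) → x_1)) ↔ (x_1 ↔ x_2) = 1/2 ↔ 1/2 = 1
x_2 → x_1 = 1/2 → 0 = 1/2
(x_2 → x_1) → x_1 = 1/2 → 0 = 1/2
((x_2 → x_1) → x_1) ↔ x_1 = 1/2 ↔ 0 = 1/2
x_2 → x_2 = 1/2 → 1/2 = 1
¬(x_2 → x_2) = ¬1 = 0
¬(x_2 → x_2) → x_2 = 0 → 1/2 = 1
(((x_2 → x_1) → x_1) ↔ x_1) ↔ (¬(x_2 → x_2) → x_2) = 1/2 ↔ 1 = 1/2
((((x_2 ↔ x_1) ↔ (x_1 ↔ x_2)) → ((x_2 → x_1) → x_1)) ↔ (x_1 ↔ x_2)) → ((((x_2 → x_1) → x_1) ↔ x_1) ↔ (¬(x_2 → x_2) → x_2)) = 1 → 1/2 = 1/2
No assignment yields a value below 1/2, so this is the minimum.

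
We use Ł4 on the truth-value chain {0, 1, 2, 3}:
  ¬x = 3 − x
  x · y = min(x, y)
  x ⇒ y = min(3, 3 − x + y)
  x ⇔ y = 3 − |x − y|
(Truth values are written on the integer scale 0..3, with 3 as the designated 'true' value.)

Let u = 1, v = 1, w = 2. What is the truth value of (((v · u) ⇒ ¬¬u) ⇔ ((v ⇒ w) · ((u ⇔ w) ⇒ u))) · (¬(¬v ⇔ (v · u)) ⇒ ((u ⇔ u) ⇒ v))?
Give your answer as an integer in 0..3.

2

v · u = 1 · 1 = 1
¬u = ¬1 = 2
¬¬u = ¬2 = 1
(v · u) ⇒ ¬¬u = 1 ⇒ 1 = 3
v ⇒ w = 1 ⇒ 2 = 3
u ⇔ w = 1 ⇔ 2 = 2
(u ⇔ w) ⇒ u = 2 ⇒ 1 = 2
(v ⇒ w) · ((u ⇔ w) ⇒ u) = 3 · 2 = 2
((v · u) ⇒ ¬¬u) ⇔ ((v ⇒ w) · ((u ⇔ w) ⇒ u)) = 3 ⇔ 2 = 2
¬v = ¬1 = 2
v · u = 1 · 1 = 1
¬v ⇔ (v · u) = 2 ⇔ 1 = 2
¬(¬v ⇔ (v · u)) = ¬2 = 1
u ⇔ u = 1 ⇔ 1 = 3
(u ⇔ u) ⇒ v = 3 ⇒ 1 = 1
¬(¬v ⇔ (v · u)) ⇒ ((u ⇔ u) ⇒ v) = 1 ⇒ 1 = 3
(((v · u) ⇒ ¬¬u) ⇔ ((v ⇒ w) · ((u ⇔ w) ⇒ u))) · (¬(¬v ⇔ (v · u)) ⇒ ((u ⇔ u) ⇒ v)) = 2 · 3 = 2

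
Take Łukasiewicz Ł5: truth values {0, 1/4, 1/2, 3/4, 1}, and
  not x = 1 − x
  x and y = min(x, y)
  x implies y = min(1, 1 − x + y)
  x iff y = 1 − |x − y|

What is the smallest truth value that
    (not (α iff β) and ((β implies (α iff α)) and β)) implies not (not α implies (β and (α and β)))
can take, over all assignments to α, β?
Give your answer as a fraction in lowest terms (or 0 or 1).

Take α = 1/2, β = 1:
α iff β = 1/2 iff 1 = 1/2
not (α iff β) = not 1/2 = 1/2
α iff α = 1/2 iff 1/2 = 1
β implies (α iff α) = 1 implies 1 = 1
(β implies (α iff α)) and β = 1 and 1 = 1
not (α iff β) and ((β implies (α iff α)) and β) = 1/2 and 1 = 1/2
not α = not 1/2 = 1/2
α and β = 1/2 and 1 = 1/2
β and (α and β) = 1 and 1/2 = 1/2
not α implies (β and (α and β)) = 1/2 implies 1/2 = 1
not (not α implies (β and (α and β))) = not 1 = 0
(not (α iff β) and ((β implies (α iff α)) and β)) implies not (not α implies (β and (α and β))) = 1/2 implies 0 = 1/2
No assignment yields a value below 1/2, so this is the minimum.

1/2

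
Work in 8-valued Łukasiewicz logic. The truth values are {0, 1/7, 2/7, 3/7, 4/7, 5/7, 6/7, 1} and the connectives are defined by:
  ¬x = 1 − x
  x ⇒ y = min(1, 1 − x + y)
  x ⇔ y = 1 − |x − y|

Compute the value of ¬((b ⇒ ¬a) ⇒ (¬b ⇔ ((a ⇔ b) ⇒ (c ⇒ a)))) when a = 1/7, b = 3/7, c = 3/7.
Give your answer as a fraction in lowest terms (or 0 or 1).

3/7

¬a = ¬1/7 = 6/7
b ⇒ ¬a = 3/7 ⇒ 6/7 = 1
¬b = ¬3/7 = 4/7
a ⇔ b = 1/7 ⇔ 3/7 = 5/7
c ⇒ a = 3/7 ⇒ 1/7 = 5/7
(a ⇔ b) ⇒ (c ⇒ a) = 5/7 ⇒ 5/7 = 1
¬b ⇔ ((a ⇔ b) ⇒ (c ⇒ a)) = 4/7 ⇔ 1 = 4/7
(b ⇒ ¬a) ⇒ (¬b ⇔ ((a ⇔ b) ⇒ (c ⇒ a))) = 1 ⇒ 4/7 = 4/7
¬((b ⇒ ¬a) ⇒ (¬b ⇔ ((a ⇔ b) ⇒ (c ⇒ a)))) = ¬4/7 = 3/7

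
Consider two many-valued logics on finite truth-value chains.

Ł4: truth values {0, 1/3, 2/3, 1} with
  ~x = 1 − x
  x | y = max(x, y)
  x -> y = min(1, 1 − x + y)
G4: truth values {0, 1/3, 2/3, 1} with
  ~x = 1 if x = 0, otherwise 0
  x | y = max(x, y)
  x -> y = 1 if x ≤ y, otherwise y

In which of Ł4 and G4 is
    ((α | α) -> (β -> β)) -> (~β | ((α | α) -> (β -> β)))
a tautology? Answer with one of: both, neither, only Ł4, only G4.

In Ł4: every assignment gives 1 — tautology.
In G4: every assignment gives 1 — tautology.

both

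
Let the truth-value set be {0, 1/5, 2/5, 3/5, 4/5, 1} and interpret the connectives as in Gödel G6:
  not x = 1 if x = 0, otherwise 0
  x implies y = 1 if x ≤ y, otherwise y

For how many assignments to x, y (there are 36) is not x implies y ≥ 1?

value 1: 31 assignments (counts)
value 4/5: 1 assignment
value 3/5: 1 assignment
value 2/5: 1 assignment
value 1/5: 1 assignment
value 0: 1 assignment
So 31 of the 36 assignments meet the threshold.

31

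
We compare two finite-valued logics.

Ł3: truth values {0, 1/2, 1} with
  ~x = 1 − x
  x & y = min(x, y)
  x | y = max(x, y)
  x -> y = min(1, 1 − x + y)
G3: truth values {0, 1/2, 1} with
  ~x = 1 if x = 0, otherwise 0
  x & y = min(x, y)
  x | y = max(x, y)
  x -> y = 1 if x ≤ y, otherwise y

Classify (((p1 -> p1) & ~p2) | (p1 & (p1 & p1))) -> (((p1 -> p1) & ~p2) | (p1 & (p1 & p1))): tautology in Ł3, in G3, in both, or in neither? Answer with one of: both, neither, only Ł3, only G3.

In Ł3: every assignment gives 1 — tautology.
In G3: every assignment gives 1 — tautology.

both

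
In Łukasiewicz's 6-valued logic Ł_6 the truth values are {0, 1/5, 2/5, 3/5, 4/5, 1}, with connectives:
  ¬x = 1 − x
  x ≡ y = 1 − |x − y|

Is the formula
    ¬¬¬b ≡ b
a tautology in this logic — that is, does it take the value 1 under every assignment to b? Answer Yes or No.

No

Counterexample: take b = 0.
¬b = ¬0 = 1
¬¬b = ¬1 = 0
¬¬¬b = ¬0 = 1
¬¬¬b ≡ b = 1 ≡ 0 = 0
This gives 0 ≠ 1.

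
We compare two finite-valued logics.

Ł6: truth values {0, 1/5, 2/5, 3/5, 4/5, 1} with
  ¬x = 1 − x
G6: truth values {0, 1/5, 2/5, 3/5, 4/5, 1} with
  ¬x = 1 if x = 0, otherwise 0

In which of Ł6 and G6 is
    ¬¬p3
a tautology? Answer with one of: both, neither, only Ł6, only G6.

In Ł6: at p3 = 0 the value is 0 — not a tautology.
In G6: at p3 = 0 the value is 0 — not a tautology.

neither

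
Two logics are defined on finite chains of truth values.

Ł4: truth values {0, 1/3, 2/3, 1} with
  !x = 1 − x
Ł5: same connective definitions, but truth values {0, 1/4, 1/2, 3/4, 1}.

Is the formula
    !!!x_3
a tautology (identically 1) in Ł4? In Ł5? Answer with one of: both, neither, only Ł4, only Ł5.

neither

In Ł4: at x_3 = 1/3 the value is 2/3 — not a tautology.
In Ł5: at x_3 = 1/4 the value is 3/4 — not a tautology.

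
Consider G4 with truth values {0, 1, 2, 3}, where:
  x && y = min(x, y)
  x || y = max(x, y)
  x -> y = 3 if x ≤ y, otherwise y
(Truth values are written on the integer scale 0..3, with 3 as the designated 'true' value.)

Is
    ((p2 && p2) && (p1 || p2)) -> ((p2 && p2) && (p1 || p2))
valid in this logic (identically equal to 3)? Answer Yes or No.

Yes

p1 = 0, p2 = 0 ↦ 3
p1 = 0, p2 = 1 ↦ 3
p1 = 0, p2 = 2 ↦ 3
p1 = 0, p2 = 3 ↦ 3
p1 = 1, p2 = 0 ↦ 3
p1 = 1, p2 = 1 ↦ 3
p1 = 1, p2 = 2 ↦ 3
p1 = 1, p2 = 3 ↦ 3
p1 = 2, p2 = 0 ↦ 3
p1 = 2, p2 = 1 ↦ 3
p1 = 2, p2 = 2 ↦ 3
p1 = 2, p2 = 3 ↦ 3
p1 = 3, p2 = 0 ↦ 3
p1 = 3, p2 = 1 ↦ 3
p1 = 3, p2 = 2 ↦ 3
p1 = 3, p2 = 3 ↦ 3
Every assignment gives a value ≥ 3.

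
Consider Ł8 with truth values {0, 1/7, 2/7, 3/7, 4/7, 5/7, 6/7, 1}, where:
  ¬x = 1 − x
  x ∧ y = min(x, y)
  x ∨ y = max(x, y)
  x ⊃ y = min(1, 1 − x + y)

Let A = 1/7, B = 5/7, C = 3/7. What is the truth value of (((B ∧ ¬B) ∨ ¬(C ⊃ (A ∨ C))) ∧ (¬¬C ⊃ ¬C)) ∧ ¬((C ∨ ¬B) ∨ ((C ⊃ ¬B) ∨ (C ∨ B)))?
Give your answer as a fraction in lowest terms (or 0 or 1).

¬B = ¬5/7 = 2/7
B ∧ ¬B = 5/7 ∧ 2/7 = 2/7
A ∨ C = 1/7 ∨ 3/7 = 3/7
C ⊃ (A ∨ C) = 3/7 ⊃ 3/7 = 1
¬(C ⊃ (A ∨ C)) = ¬1 = 0
(B ∧ ¬B) ∨ ¬(C ⊃ (A ∨ C)) = 2/7 ∨ 0 = 2/7
¬C = ¬3/7 = 4/7
¬¬C = ¬4/7 = 3/7
¬C = ¬3/7 = 4/7
¬¬C ⊃ ¬C = 3/7 ⊃ 4/7 = 1
((B ∧ ¬B) ∨ ¬(C ⊃ (A ∨ C))) ∧ (¬¬C ⊃ ¬C) = 2/7 ∧ 1 = 2/7
¬B = ¬5/7 = 2/7
C ∨ ¬B = 3/7 ∨ 2/7 = 3/7
¬B = ¬5/7 = 2/7
C ⊃ ¬B = 3/7 ⊃ 2/7 = 6/7
C ∨ B = 3/7 ∨ 5/7 = 5/7
(C ⊃ ¬B) ∨ (C ∨ B) = 6/7 ∨ 5/7 = 6/7
(C ∨ ¬B) ∨ ((C ⊃ ¬B) ∨ (C ∨ B)) = 3/7 ∨ 6/7 = 6/7
¬((C ∨ ¬B) ∨ ((C ⊃ ¬B) ∨ (C ∨ B))) = ¬6/7 = 1/7
(((B ∧ ¬B) ∨ ¬(C ⊃ (A ∨ C))) ∧ (¬¬C ⊃ ¬C)) ∧ ¬((C ∨ ¬B) ∨ ((C ⊃ ¬B) ∨ (C ∨ B))) = 2/7 ∧ 1/7 = 1/7

1/7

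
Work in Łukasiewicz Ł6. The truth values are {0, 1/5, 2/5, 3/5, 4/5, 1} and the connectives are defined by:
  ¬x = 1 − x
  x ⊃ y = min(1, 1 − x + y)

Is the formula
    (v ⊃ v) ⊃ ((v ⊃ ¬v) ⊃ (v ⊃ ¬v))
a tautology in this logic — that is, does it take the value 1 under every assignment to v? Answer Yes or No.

v = 0 ↦ 1
v = 1/5 ↦ 1
v = 2/5 ↦ 1
v = 3/5 ↦ 1
v = 4/5 ↦ 1
v = 1 ↦ 1
Every assignment gives a value ≥ 1.

Yes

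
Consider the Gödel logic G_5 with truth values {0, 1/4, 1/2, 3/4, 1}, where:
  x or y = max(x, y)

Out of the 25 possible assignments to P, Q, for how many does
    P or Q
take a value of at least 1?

9

value 1: 9 assignments (counts)
value 3/4: 7 assignments
value 1/2: 5 assignments
value 1/4: 3 assignments
value 0: 1 assignment
So 9 of the 25 assignments meet the threshold.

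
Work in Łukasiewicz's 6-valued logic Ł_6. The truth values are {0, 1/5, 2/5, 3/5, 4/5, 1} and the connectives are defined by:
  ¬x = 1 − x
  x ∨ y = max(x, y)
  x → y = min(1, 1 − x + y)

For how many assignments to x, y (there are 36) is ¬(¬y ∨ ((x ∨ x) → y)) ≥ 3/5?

value 2/5: 3 assignments
value 1/5: 7 assignments
value 0: 26 assignments
So 0 of the 36 assignments meet the threshold.

0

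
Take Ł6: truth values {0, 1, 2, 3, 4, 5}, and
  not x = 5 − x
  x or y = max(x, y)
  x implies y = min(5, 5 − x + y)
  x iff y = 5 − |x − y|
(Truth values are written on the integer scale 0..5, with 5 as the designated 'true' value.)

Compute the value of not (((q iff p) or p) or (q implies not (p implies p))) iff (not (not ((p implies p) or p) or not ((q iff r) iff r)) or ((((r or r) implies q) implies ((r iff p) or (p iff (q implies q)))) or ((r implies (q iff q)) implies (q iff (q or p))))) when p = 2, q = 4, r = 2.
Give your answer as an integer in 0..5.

q iff p = 4 iff 2 = 3
(q iff p) or p = 3 or 2 = 3
p implies p = 2 implies 2 = 5
not (p implies p) = not 5 = 0
q implies not (p implies p) = 4 implies 0 = 1
((q iff p) or p) or (q implies not (p implies p)) = 3 or 1 = 3
not (((q iff p) or p) or (q implies not (p implies p))) = not 3 = 2
p implies p = 2 implies 2 = 5
(p implies p) or p = 5 or 2 = 5
not ((p implies p) or p) = not 5 = 0
q iff r = 4 iff 2 = 3
(q iff r) iff r = 3 iff 2 = 4
not ((q iff r) iff r) = not 4 = 1
not ((p implies p) or p) or not ((q iff r) iff r) = 0 or 1 = 1
not (not ((p implies p) or p) or not ((q iff r) iff r)) = not 1 = 4
r or r = 2 or 2 = 2
(r or r) implies q = 2 implies 4 = 5
r iff p = 2 iff 2 = 5
q implies q = 4 implies 4 = 5
p iff (q implies q) = 2 iff 5 = 2
(r iff p) or (p iff (q implies q)) = 5 or 2 = 5
((r or r) implies q) implies ((r iff p) or (p iff (q implies q))) = 5 implies 5 = 5
q iff q = 4 iff 4 = 5
r implies (q iff q) = 2 implies 5 = 5
q or p = 4 or 2 = 4
q iff (q or p) = 4 iff 4 = 5
(r implies (q iff q)) implies (q iff (q or p)) = 5 implies 5 = 5
(((r or r) implies q) implies ((r iff p) or (p iff (q implies q)))) or ((r implies (q iff q)) implies (q iff (q or p))) = 5 or 5 = 5
not (not ((p implies p) or p) or not ((q iff r) iff r)) or ((((r or r) implies q) implies ((r iff p) or (p iff (q implies q)))) or ((r implies (q iff q)) implies (q iff (q or p)))) = 4 or 5 = 5
not (((q iff p) or p) or (q implies not (p implies p))) iff (not (not ((p implies p) or p) or not ((q iff r) iff r)) or ((((r or r) implies q) implies ((r iff p) or (p iff (q implies q)))) or ((r implies (q iff q)) implies (q iff (q or p))))) = 2 iff 5 = 2

2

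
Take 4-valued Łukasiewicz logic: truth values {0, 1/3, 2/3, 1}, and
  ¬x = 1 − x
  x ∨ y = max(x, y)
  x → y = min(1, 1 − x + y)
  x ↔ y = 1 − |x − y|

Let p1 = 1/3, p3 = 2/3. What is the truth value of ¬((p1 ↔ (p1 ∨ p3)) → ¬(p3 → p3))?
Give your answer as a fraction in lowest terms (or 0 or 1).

2/3

p1 ∨ p3 = 1/3 ∨ 2/3 = 2/3
p1 ↔ (p1 ∨ p3) = 1/3 ↔ 2/3 = 2/3
p3 → p3 = 2/3 → 2/3 = 1
¬(p3 → p3) = ¬1 = 0
(p1 ↔ (p1 ∨ p3)) → ¬(p3 → p3) = 2/3 → 0 = 1/3
¬((p1 ↔ (p1 ∨ p3)) → ¬(p3 → p3)) = ¬1/3 = 2/3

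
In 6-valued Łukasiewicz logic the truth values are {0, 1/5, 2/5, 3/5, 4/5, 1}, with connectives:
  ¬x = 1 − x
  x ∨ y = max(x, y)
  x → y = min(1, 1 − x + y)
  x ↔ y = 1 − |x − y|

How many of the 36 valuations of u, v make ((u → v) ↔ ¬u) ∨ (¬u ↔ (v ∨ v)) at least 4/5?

value 1: 15 assignments (counts)
value 4/5: 11 assignments (counts)
value 3/5: 4 assignments
value 2/5: 3 assignments
value 1/5: 2 assignments
value 0: 1 assignment
So 26 of the 36 assignments meet the threshold.

26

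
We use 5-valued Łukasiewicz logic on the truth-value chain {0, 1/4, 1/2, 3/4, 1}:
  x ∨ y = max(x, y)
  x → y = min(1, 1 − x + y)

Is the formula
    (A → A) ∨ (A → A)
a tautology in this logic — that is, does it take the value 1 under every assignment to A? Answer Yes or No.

A = 0 ↦ 1
A = 1/4 ↦ 1
A = 1/2 ↦ 1
A = 3/4 ↦ 1
A = 1 ↦ 1
Every assignment gives a value ≥ 1.

Yes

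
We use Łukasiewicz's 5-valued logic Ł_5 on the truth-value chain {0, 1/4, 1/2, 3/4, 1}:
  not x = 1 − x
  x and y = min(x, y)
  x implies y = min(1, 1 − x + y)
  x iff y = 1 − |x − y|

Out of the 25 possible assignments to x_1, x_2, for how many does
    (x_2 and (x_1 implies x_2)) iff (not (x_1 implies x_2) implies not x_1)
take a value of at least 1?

value 1: 9 assignments (counts)
value 3/4: 4 assignments
value 1/2: 6 assignments
value 1/4: 3 assignments
value 0: 3 assignments
So 9 of the 25 assignments meet the threshold.

9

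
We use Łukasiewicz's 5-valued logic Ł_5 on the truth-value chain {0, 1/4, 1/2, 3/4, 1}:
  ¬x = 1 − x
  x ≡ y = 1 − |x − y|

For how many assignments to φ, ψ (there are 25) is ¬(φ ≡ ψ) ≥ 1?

2

value 1: 2 assignments (counts)
value 3/4: 4 assignments
value 1/2: 6 assignments
value 1/4: 8 assignments
value 0: 5 assignments
So 2 of the 25 assignments meet the threshold.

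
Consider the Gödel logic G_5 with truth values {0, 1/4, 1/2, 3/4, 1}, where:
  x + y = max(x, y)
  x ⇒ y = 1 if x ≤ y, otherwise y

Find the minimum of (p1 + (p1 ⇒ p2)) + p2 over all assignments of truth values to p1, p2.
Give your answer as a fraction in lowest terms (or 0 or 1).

1/4

Take p1 = 1/4, p2 = 0:
p1 ⇒ p2 = 1/4 ⇒ 0 = 0
p1 + (p1 ⇒ p2) = 1/4 + 0 = 1/4
(p1 + (p1 ⇒ p2)) + p2 = 1/4 + 0 = 1/4
No assignment yields a value below 1/4, so this is the minimum.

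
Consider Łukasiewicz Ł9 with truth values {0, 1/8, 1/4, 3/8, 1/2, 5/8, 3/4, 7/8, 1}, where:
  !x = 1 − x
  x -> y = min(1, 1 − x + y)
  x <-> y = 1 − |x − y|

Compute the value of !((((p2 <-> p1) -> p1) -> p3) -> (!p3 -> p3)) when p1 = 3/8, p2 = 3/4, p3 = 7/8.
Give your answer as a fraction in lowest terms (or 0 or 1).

p2 <-> p1 = 3/4 <-> 3/8 = 5/8
(p2 <-> p1) -> p1 = 5/8 -> 3/8 = 3/4
((p2 <-> p1) -> p1) -> p3 = 3/4 -> 7/8 = 1
!p3 = !7/8 = 1/8
!p3 -> p3 = 1/8 -> 7/8 = 1
(((p2 <-> p1) -> p1) -> p3) -> (!p3 -> p3) = 1 -> 1 = 1
!((((p2 <-> p1) -> p1) -> p3) -> (!p3 -> p3)) = !1 = 0

0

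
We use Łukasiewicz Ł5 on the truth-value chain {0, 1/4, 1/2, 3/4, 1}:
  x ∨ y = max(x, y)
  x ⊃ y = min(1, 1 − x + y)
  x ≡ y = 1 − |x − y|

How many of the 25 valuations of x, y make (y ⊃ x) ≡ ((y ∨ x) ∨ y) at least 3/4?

14

value 1: 7 assignments (counts)
value 3/4: 7 assignments (counts)
value 1/2: 6 assignments
value 1/4: 3 assignments
value 0: 2 assignments
So 14 of the 25 assignments meet the threshold.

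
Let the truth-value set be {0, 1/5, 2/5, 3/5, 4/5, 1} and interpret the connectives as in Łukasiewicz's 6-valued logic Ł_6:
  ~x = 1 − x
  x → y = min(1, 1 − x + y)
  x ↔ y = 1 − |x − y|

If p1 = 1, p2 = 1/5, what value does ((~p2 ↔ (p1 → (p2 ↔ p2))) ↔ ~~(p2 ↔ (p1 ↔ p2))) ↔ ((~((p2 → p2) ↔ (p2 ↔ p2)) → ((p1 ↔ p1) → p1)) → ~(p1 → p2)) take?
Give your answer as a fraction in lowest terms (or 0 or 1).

1

~p2 = ~1/5 = 4/5
p2 ↔ p2 = 1/5 ↔ 1/5 = 1
p1 → (p2 ↔ p2) = 1 → 1 = 1
~p2 ↔ (p1 → (p2 ↔ p2)) = 4/5 ↔ 1 = 4/5
p1 ↔ p2 = 1 ↔ 1/5 = 1/5
p2 ↔ (p1 ↔ p2) = 1/5 ↔ 1/5 = 1
~(p2 ↔ (p1 ↔ p2)) = ~1 = 0
~~(p2 ↔ (p1 ↔ p2)) = ~0 = 1
(~p2 ↔ (p1 → (p2 ↔ p2))) ↔ ~~(p2 ↔ (p1 ↔ p2)) = 4/5 ↔ 1 = 4/5
p2 → p2 = 1/5 → 1/5 = 1
p2 ↔ p2 = 1/5 ↔ 1/5 = 1
(p2 → p2) ↔ (p2 ↔ p2) = 1 ↔ 1 = 1
~((p2 → p2) ↔ (p2 ↔ p2)) = ~1 = 0
p1 ↔ p1 = 1 ↔ 1 = 1
(p1 ↔ p1) → p1 = 1 → 1 = 1
~((p2 → p2) ↔ (p2 ↔ p2)) → ((p1 ↔ p1) → p1) = 0 → 1 = 1
p1 → p2 = 1 → 1/5 = 1/5
~(p1 → p2) = ~1/5 = 4/5
(~((p2 → p2) ↔ (p2 ↔ p2)) → ((p1 ↔ p1) → p1)) → ~(p1 → p2) = 1 → 4/5 = 4/5
((~p2 ↔ (p1 → (p2 ↔ p2))) ↔ ~~(p2 ↔ (p1 ↔ p2))) ↔ ((~((p2 → p2) ↔ (p2 ↔ p2)) → ((p1 ↔ p1) → p1)) → ~(p1 → p2)) = 4/5 ↔ 4/5 = 1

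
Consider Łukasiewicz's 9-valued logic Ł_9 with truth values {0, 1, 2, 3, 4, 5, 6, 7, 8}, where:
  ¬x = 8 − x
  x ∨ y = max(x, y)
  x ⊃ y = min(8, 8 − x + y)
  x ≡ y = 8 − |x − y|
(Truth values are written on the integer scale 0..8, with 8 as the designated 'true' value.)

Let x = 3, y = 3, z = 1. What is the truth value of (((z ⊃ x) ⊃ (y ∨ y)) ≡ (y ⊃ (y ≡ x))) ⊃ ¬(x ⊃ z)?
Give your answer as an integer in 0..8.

7

z ⊃ x = 1 ⊃ 3 = 8
y ∨ y = 3 ∨ 3 = 3
(z ⊃ x) ⊃ (y ∨ y) = 8 ⊃ 3 = 3
y ≡ x = 3 ≡ 3 = 8
y ⊃ (y ≡ x) = 3 ⊃ 8 = 8
((z ⊃ x) ⊃ (y ∨ y)) ≡ (y ⊃ (y ≡ x)) = 3 ≡ 8 = 3
x ⊃ z = 3 ⊃ 1 = 6
¬(x ⊃ z) = ¬6 = 2
(((z ⊃ x) ⊃ (y ∨ y)) ≡ (y ⊃ (y ≡ x))) ⊃ ¬(x ⊃ z) = 3 ⊃ 2 = 7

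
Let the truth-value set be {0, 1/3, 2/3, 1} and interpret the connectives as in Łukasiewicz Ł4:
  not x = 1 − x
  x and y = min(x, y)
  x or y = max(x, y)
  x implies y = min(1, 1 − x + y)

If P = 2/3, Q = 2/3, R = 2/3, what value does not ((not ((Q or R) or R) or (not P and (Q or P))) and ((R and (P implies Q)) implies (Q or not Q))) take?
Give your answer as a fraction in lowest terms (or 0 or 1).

2/3

Q or R = 2/3 or 2/3 = 2/3
(Q or R) or R = 2/3 or 2/3 = 2/3
not ((Q or R) or R) = not 2/3 = 1/3
not P = not 2/3 = 1/3
Q or P = 2/3 or 2/3 = 2/3
not P and (Q or P) = 1/3 and 2/3 = 1/3
not ((Q or R) or R) or (not P and (Q or P)) = 1/3 or 1/3 = 1/3
P implies Q = 2/3 implies 2/3 = 1
R and (P implies Q) = 2/3 and 1 = 2/3
not Q = not 2/3 = 1/3
Q or not Q = 2/3 or 1/3 = 2/3
(R and (P implies Q)) implies (Q or not Q) = 2/3 implies 2/3 = 1
(not ((Q or R) or R) or (not P and (Q or P))) and ((R and (P implies Q)) implies (Q or not Q)) = 1/3 and 1 = 1/3
not ((not ((Q or R) or R) or (not P and (Q or P))) and ((R and (P implies Q)) implies (Q or not Q))) = not 1/3 = 2/3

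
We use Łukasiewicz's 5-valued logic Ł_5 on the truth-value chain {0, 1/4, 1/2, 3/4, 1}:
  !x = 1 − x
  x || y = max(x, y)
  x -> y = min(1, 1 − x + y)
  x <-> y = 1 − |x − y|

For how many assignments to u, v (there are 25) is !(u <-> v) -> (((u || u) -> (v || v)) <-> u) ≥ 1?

16

value 1: 16 assignments (counts)
value 3/4: 3 assignments
value 1/2: 3 assignments
value 1/4: 1 assignment
value 0: 2 assignments
So 16 of the 25 assignments meet the threshold.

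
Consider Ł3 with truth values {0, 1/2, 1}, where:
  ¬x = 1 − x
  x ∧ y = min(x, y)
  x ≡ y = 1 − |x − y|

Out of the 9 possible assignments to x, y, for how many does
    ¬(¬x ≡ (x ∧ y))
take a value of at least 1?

4

x = 0, y = 0 ↦ 1  ≥
x = 0, y = 1/2 ↦ 1  ≥
x = 0, y = 1 ↦ 1  ≥
x = 1/2, y = 0 ↦ 1/2  <
x = 1/2, y = 1/2 ↦ 0  <
x = 1/2, y = 1 ↦ 0  <
x = 1, y = 0 ↦ 0  <
x = 1, y = 1/2 ↦ 1/2  <
x = 1, y = 1 ↦ 1  ≥
So 4 of the 9 assignments meet the threshold.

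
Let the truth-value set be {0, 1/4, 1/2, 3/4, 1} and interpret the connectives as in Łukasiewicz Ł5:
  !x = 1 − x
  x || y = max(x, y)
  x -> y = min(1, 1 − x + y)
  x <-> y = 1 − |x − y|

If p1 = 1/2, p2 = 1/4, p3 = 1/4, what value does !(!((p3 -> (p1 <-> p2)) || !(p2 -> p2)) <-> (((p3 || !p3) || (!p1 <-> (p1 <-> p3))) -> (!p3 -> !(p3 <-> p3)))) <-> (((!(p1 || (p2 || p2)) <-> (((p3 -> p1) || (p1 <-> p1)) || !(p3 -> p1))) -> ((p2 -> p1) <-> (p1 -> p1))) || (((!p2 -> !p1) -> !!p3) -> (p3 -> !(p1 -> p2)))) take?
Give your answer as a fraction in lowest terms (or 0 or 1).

1/2

p1 <-> p2 = 1/2 <-> 1/4 = 3/4
p3 -> (p1 <-> p2) = 1/4 -> 3/4 = 1
p2 -> p2 = 1/4 -> 1/4 = 1
!(p2 -> p2) = !1 = 0
(p3 -> (p1 <-> p2)) || !(p2 -> p2) = 1 || 0 = 1
!((p3 -> (p1 <-> p2)) || !(p2 -> p2)) = !1 = 0
!p3 = !1/4 = 3/4
p3 || !p3 = 1/4 || 3/4 = 3/4
!p1 = !1/2 = 1/2
p1 <-> p3 = 1/2 <-> 1/4 = 3/4
!p1 <-> (p1 <-> p3) = 1/2 <-> 3/4 = 3/4
(p3 || !p3) || (!p1 <-> (p1 <-> p3)) = 3/4 || 3/4 = 3/4
!p3 = !1/4 = 3/4
p3 <-> p3 = 1/4 <-> 1/4 = 1
!(p3 <-> p3) = !1 = 0
!p3 -> !(p3 <-> p3) = 3/4 -> 0 = 1/4
((p3 || !p3) || (!p1 <-> (p1 <-> p3))) -> (!p3 -> !(p3 <-> p3)) = 3/4 -> 1/4 = 1/2
!((p3 -> (p1 <-> p2)) || !(p2 -> p2)) <-> (((p3 || !p3) || (!p1 <-> (p1 <-> p3))) -> (!p3 -> !(p3 <-> p3))) = 0 <-> 1/2 = 1/2
!(!((p3 -> (p1 <-> p2)) || !(p2 -> p2)) <-> (((p3 || !p3) || (!p1 <-> (p1 <-> p3))) -> (!p3 -> !(p3 <-> p3)))) = !1/2 = 1/2
p2 || p2 = 1/4 || 1/4 = 1/4
p1 || (p2 || p2) = 1/2 || 1/4 = 1/2
!(p1 || (p2 || p2)) = !1/2 = 1/2
p3 -> p1 = 1/4 -> 1/2 = 1
p1 <-> p1 = 1/2 <-> 1/2 = 1
(p3 -> p1) || (p1 <-> p1) = 1 || 1 = 1
p3 -> p1 = 1/4 -> 1/2 = 1
!(p3 -> p1) = !1 = 0
((p3 -> p1) || (p1 <-> p1)) || !(p3 -> p1) = 1 || 0 = 1
!(p1 || (p2 || p2)) <-> (((p3 -> p1) || (p1 <-> p1)) || !(p3 -> p1)) = 1/2 <-> 1 = 1/2
p2 -> p1 = 1/4 -> 1/2 = 1
p1 -> p1 = 1/2 -> 1/2 = 1
(p2 -> p1) <-> (p1 -> p1) = 1 <-> 1 = 1
(!(p1 || (p2 || p2)) <-> (((p3 -> p1) || (p1 <-> p1)) || !(p3 -> p1))) -> ((p2 -> p1) <-> (p1 -> p1)) = 1/2 -> 1 = 1
!p2 = !1/4 = 3/4
!p1 = !1/2 = 1/2
!p2 -> !p1 = 3/4 -> 1/2 = 3/4
!p3 = !1/4 = 3/4
!!p3 = !3/4 = 1/4
(!p2 -> !p1) -> !!p3 = 3/4 -> 1/4 = 1/2
p1 -> p2 = 1/2 -> 1/4 = 3/4
!(p1 -> p2) = !3/4 = 1/4
p3 -> !(p1 -> p2) = 1/4 -> 1/4 = 1
((!p2 -> !p1) -> !!p3) -> (p3 -> !(p1 -> p2)) = 1/2 -> 1 = 1
((!(p1 || (p2 || p2)) <-> (((p3 -> p1) || (p1 <-> p1)) || !(p3 -> p1))) -> ((p2 -> p1) <-> (p1 -> p1))) || (((!p2 -> !p1) -> !!p3) -> (p3 -> !(p1 -> p2))) = 1 || 1 = 1
!(!((p3 -> (p1 <-> p2)) || !(p2 -> p2)) <-> (((p3 || !p3) || (!p1 <-> (p1 <-> p3))) -> (!p3 -> !(p3 <-> p3)))) <-> (((!(p1 || (p2 || p2)) <-> (((p3 -> p1) || (p1 <-> p1)) || !(p3 -> p1))) -> ((p2 -> p1) <-> (p1 -> p1))) || (((!p2 -> !p1) -> !!p3) -> (p3 -> !(p1 -> p2)))) = 1/2 <-> 1 = 1/2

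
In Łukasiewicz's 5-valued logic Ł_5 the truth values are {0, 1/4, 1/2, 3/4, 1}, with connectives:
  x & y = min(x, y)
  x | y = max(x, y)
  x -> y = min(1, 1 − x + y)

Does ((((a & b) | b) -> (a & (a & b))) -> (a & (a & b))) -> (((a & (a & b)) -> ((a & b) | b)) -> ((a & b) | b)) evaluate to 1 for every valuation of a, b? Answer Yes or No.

Yes

At a = 1/2, b = 0, for instance:
a & b = 1/2 & 0 = 0
(a & b) | b = 0 | 0 = 0
a & b = 1/2 & 0 = 0
a & (a & b) = 1/2 & 0 = 0
((a & b) | b) -> (a & (a & b)) = 0 -> 0 = 1
(((a & b) | b) -> (a & (a & b))) -> (a & (a & b)) = 1 -> 0 = 0
(a & (a & b)) -> ((a & b) | b) = 0 -> 0 = 1
((a & (a & b)) -> ((a & b) | b)) -> ((a & b) | b) = 1 -> 0 = 0
((((a & b) | b) -> (a & (a & b))) -> (a & (a & b))) -> (((a & (a & b)) -> ((a & b) | b)) -> ((a & b) | b)) = 0 -> 0 = 1
and checking the remaining 24 assignments likewise gives ≥ 1 in every case.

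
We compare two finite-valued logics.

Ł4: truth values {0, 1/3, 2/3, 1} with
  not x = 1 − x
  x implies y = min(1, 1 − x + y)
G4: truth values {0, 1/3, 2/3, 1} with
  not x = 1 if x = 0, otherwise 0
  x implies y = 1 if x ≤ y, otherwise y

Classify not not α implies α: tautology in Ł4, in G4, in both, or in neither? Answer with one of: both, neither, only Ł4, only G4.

only Ł4

In Ł4: every assignment gives 1 — tautology.
In G4: at α = 1/3 the value is 1/3 — not a tautology.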